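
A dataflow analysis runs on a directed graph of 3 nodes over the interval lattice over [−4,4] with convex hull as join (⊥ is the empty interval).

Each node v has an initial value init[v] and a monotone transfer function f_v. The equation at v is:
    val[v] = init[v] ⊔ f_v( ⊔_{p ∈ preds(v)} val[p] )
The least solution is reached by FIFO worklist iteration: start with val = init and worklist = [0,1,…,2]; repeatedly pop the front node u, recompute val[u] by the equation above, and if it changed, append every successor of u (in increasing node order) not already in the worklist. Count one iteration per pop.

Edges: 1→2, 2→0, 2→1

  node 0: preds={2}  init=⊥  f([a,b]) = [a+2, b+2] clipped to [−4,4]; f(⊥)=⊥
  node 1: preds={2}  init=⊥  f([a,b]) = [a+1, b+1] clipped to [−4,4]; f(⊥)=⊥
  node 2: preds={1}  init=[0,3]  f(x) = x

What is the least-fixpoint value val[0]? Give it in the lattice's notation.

[2,4]

Worklist (5 pops):
  #1 pop 0: in=[0,3] → [2,4] (was ⊥); enqueue []
  #2 pop 1: in=[0,3] → [1,4] (was ⊥); enqueue []
  #3 pop 2: in=[1,4] → [0,4] (was [0,3]); enqueue [0,1]
  #4 pop 0: in=[0,4] → [2,4] (no change)
  #5 pop 1: in=[0,4] → [1,4] (no change)

Fixpoint:
  val[0] = [2,4]
  val[1] = [1,4]
  val[2] = [0,4]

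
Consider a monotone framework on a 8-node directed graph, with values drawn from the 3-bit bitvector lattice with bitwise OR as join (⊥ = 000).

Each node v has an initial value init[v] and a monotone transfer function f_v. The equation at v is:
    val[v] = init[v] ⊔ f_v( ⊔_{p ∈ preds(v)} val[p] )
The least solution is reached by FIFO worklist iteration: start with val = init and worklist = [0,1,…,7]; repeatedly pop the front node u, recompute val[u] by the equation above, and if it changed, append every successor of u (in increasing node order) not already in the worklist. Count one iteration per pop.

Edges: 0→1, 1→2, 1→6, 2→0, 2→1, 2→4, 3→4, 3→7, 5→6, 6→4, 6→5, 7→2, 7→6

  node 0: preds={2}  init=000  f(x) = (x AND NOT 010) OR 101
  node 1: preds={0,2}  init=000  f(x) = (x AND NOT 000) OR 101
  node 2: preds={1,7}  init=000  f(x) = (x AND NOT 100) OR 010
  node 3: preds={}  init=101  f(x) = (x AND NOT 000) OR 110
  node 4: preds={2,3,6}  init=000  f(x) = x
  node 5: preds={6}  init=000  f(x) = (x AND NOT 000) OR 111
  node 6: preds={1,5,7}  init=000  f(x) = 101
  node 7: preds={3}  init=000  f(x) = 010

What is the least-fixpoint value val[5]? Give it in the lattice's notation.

Worklist (14 pops):
  #1 pop 0: in=000 → 101 (was 000); enqueue []
  #2 pop 1: in=101 → 101 (was 000); enqueue []
  #3 pop 2: in=101 → 011 (was 000); enqueue [0,1]
  #4 pop 3: in=000 → 111 (was 101); enqueue []
  #5 pop 4: in=111 → 111 (was 000); enqueue []
  #6 pop 5: in=000 → 111 (was 000); enqueue []
  #7 pop 6: in=111 → 101 (was 000); enqueue [4,5]
  #8 pop 7: in=111 → 010 (was 000); enqueue [2,6]
  #9 pop 0: in=011 → 101 (no change)
  #10 pop 1: in=111 → 111 (was 101); enqueue []
  #11 pop 4: in=111 → 111 (no change)
  #12 pop 5: in=101 → 111 (no change)
  #13 pop 2: in=111 → 011 (no change)
  #14 pop 6: in=111 → 101 (no change)

Fixpoint:
  val[0] = 101
  val[1] = 111
  val[2] = 011
  val[3] = 111
  val[4] = 111
  val[5] = 111
  val[6] = 101
  val[7] = 010

111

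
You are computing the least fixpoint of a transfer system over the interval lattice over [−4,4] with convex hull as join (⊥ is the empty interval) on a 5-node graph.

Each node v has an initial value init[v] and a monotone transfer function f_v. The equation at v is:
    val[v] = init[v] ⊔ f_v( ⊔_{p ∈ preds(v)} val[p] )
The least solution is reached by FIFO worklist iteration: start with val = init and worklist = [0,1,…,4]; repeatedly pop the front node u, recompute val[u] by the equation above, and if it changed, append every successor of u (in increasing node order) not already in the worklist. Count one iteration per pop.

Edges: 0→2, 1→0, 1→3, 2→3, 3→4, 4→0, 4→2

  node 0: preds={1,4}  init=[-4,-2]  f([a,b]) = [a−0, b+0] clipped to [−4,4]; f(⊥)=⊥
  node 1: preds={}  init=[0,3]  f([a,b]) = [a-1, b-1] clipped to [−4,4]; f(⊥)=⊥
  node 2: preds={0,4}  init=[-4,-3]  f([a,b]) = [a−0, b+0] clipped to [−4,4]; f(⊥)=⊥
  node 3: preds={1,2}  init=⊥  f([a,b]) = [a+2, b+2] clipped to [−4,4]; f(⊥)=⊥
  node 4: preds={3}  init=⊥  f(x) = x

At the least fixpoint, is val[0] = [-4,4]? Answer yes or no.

yes

Trace (8 dequeues):
  [1] u=0 | in [0,3] | out [-4,3] | prev [-4,-2] | push {}
  [2] u=1 | in ⊥ | out [0,3] | ==
  [3] u=2 | in [-4,3] | out [-4,3] | prev [-4,-3] | push {}
  [4] u=3 | in [-4,3] | out [-2,4] | prev ⊥ | push {}
  [5] u=4 | in [-2,4] | out [-2,4] | prev ⊥ | push {0,2}
  [6] u=0 | in [-2,4] | out [-4,4] | prev [-4,3] | push {}
  [7] u=2 | in [-4,4] | out [-4,4] | prev [-4,3] | push {3}
  [8] u=3 | in [-4,4] | out [-2,4] | ==

Converged values:
  [0] [-4,4]
  [1] [0,3]
  [2] [-4,4]
  [3] [-2,4]
  [4] [-2,4]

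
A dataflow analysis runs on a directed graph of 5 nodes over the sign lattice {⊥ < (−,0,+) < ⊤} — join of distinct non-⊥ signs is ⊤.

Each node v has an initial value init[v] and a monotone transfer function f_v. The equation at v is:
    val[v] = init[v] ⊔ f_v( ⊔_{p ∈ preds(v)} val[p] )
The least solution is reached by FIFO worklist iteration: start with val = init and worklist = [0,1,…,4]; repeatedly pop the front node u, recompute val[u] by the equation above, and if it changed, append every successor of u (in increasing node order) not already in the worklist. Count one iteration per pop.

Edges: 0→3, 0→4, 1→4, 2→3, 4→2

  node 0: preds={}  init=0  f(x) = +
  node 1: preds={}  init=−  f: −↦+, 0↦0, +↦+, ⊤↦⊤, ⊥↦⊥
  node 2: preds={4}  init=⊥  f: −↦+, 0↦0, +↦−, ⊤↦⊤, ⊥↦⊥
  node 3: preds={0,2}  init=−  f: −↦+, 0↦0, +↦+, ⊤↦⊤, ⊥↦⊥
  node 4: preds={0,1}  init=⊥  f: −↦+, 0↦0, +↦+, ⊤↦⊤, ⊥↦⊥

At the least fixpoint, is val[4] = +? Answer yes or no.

Trace (7 dequeues):
  [1] u=0 | in ⊥ | out ⊤ | prev 0 | push {}
  [2] u=1 | in ⊥ | out − | ==
  [3] u=2 | in ⊥ | out ⊥ | ==
  [4] u=3 | in ⊤ | out ⊤ | prev − | push {}
  [5] u=4 | in ⊤ | out ⊤ | prev ⊥ | push {2}
  [6] u=2 | in ⊤ | out ⊤ | prev ⊥ | push {3}
  [7] u=3 | in ⊤ | out ⊤ | ==

Converged values:
  [0] ⊤
  [1] −
  [2] ⊤
  [3] ⊤
  [4] ⊤

no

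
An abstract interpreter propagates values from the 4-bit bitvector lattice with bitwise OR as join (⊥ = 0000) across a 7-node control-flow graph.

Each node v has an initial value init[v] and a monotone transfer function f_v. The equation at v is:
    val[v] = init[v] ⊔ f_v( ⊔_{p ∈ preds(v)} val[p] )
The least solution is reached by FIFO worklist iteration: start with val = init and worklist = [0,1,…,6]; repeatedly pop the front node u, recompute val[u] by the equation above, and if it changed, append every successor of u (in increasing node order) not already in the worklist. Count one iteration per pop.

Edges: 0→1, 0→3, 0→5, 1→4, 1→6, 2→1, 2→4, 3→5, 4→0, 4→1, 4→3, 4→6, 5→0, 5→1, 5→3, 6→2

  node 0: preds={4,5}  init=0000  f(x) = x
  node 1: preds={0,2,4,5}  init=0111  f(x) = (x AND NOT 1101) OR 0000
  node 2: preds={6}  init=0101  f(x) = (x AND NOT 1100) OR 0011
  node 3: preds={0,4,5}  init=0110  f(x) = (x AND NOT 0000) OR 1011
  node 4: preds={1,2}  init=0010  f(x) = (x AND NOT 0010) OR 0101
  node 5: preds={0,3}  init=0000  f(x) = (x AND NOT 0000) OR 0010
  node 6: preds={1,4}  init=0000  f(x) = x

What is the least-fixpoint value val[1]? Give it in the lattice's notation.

Iteration log — 13 steps:
  step 1. node 0  ⊔preds=0010  new=0010  old=0000  +wl: 
  step 2. node 1  ⊔preds=0111  new=0111  stable
  step 3. node 2  ⊔preds=0000  new=0111  old=0101  +wl: 1
  step 4. node 3  ⊔preds=0010  new=1111  old=0110  +wl: 
  step 5. node 4  ⊔preds=0111  new=0111  old=0010  +wl: 0,3
  step 6. node 5  ⊔preds=1111  new=1111  old=0000  +wl: 
  step 7. node 6  ⊔preds=0111  new=0111  old=0000  +wl: 2
  step 8. node 1  ⊔preds=1111  new=0111  stable
  step 9. node 0  ⊔preds=1111  new=1111  old=0010  +wl: 1,5
  step 10. node 3  ⊔preds=1111  new=1111  stable
  step 11. node 2  ⊔preds=0111  new=0111  stable
  step 12. node 1  ⊔preds=1111  new=0111  stable
  step 13. node 5  ⊔preds=1111  new=1111  stable

Least fixpoint reached:
  node 0: 1111
  node 1: 0111
  node 2: 0111
  node 3: 1111
  node 4: 0111
  node 5: 1111
  node 6: 0111

0111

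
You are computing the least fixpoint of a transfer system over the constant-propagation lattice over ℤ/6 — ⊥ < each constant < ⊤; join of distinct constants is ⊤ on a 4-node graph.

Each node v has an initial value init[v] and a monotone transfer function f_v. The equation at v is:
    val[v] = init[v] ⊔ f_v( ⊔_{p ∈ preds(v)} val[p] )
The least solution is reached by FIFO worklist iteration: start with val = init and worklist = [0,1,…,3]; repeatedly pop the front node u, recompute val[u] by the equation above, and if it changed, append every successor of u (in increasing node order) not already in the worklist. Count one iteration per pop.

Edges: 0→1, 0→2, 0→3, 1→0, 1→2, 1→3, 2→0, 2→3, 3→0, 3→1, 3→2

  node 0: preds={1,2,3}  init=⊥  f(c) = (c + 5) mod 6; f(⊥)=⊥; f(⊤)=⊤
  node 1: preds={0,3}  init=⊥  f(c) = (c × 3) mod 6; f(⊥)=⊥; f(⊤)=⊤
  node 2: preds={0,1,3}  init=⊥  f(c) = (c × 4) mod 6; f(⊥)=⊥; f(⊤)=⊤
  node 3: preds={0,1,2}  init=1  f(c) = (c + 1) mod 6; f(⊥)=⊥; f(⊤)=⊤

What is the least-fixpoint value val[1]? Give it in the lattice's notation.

Iteration log — 8 steps:
  step 1. node 0  ⊔preds=1  new=0  old=⊥  +wl: 
  step 2. node 1  ⊔preds=⊤  new=⊤  old=⊥  +wl: 0
  step 3. node 2  ⊔preds=⊤  new=⊤  old=⊥  +wl: 
  step 4. node 3  ⊔preds=⊤  new=⊤  old=1  +wl: 1,2
  step 5. node 0  ⊔preds=⊤  new=⊤  old=0  +wl: 3
  step 6. node 1  ⊔preds=⊤  new=⊤  stable
  step 7. node 2  ⊔preds=⊤  new=⊤  stable
  step 8. node 3  ⊔preds=⊤  new=⊤  stable

Least fixpoint reached:
  node 0: ⊤
  node 1: ⊤
  node 2: ⊤
  node 3: ⊤

⊤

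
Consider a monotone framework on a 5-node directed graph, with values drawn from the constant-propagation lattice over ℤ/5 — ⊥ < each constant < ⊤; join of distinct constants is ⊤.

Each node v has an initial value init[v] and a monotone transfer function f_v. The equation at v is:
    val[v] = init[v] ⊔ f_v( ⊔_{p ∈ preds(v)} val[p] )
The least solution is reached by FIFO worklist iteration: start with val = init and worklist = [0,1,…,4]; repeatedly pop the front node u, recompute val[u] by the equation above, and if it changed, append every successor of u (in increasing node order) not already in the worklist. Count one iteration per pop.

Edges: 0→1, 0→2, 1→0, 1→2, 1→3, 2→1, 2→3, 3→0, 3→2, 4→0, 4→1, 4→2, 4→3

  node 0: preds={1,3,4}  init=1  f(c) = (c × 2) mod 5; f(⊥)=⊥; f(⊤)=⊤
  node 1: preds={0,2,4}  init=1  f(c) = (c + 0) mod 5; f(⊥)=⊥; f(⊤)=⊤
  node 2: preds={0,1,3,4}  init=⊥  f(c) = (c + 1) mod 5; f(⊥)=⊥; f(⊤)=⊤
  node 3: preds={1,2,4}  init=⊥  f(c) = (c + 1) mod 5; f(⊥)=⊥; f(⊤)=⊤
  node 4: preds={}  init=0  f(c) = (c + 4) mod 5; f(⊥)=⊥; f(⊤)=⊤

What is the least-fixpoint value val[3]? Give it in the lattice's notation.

⊤

Worklist (8 pops):
  #1 pop 0: in=⊤ → ⊤ (was 1); enqueue []
  #2 pop 1: in=⊤ → ⊤ (was 1); enqueue [0]
  #3 pop 2: in=⊤ → ⊤ (was ⊥); enqueue [1]
  #4 pop 3: in=⊤ → ⊤ (was ⊥); enqueue [2]
  #5 pop 4: in=⊥ → 0 (no change)
  #6 pop 0: in=⊤ → ⊤ (no change)
  #7 pop 1: in=⊤ → ⊤ (no change)
  #8 pop 2: in=⊤ → ⊤ (no change)

Fixpoint:
  val[0] = ⊤
  val[1] = ⊤
  val[2] = ⊤
  val[3] = ⊤
  val[4] = 0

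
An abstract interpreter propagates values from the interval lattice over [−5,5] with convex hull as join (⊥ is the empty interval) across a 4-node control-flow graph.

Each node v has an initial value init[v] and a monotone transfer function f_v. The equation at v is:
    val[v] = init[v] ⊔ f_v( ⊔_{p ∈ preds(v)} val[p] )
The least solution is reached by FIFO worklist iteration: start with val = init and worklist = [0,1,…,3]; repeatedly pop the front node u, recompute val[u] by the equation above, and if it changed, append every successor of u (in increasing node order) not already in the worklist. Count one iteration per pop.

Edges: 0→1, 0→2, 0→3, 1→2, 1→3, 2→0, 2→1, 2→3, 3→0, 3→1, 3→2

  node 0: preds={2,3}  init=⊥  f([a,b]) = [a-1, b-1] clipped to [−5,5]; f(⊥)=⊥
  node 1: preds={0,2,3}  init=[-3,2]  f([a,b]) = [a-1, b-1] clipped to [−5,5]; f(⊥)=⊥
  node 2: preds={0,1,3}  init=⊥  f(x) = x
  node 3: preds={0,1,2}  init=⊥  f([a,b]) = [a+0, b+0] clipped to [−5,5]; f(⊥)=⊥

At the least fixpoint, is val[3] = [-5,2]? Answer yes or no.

yes

Trace (12 dequeues):
  [1] u=0 | in ⊥ | out ⊥ | ==
  [2] u=1 | in ⊥ | out [-3,2] | ==
  [3] u=2 | in [-3,2] | out [-3,2] | prev ⊥ | push {0,1}
  [4] u=3 | in [-3,2] | out [-3,2] | prev ⊥ | push {2}
  [5] u=0 | in [-3,2] | out [-4,1] | prev ⊥ | push {3}
  [6] u=1 | in [-4,2] | out [-5,2] | prev [-3,2] | push {}
  [7] u=2 | in [-5,2] | out [-5,2] | prev [-3,2] | push {0,1}
  [8] u=3 | in [-5,2] | out [-5,2] | prev [-3,2] | push {2}
  [9] u=0 | in [-5,2] | out [-5,1] | prev [-4,1] | push {3}
  [10] u=1 | in [-5,2] | out [-5,2] | ==
  [11] u=2 | in [-5,2] | out [-5,2] | ==
  [12] u=3 | in [-5,2] | out [-5,2] | ==

Converged values:
  [0] [-5,1]
  [1] [-5,2]
  [2] [-5,2]
  [3] [-5,2]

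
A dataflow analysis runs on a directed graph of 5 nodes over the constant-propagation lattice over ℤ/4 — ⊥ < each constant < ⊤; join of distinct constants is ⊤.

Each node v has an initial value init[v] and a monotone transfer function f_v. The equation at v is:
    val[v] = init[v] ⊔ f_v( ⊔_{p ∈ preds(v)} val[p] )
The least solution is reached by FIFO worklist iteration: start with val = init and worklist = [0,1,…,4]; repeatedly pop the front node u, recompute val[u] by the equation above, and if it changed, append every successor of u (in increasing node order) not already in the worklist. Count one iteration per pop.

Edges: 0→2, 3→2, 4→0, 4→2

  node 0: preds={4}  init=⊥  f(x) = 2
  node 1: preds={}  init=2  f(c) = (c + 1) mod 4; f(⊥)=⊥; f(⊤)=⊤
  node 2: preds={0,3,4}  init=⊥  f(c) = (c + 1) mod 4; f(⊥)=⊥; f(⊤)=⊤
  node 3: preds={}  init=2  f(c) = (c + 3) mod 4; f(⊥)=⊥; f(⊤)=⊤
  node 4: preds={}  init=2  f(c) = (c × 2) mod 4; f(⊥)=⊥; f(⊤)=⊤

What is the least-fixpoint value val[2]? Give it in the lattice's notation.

Trace (5 dequeues):
  [1] u=0 | in 2 | out 2 | prev ⊥ | push {}
  [2] u=1 | in ⊥ | out 2 | ==
  [3] u=2 | in 2 | out 3 | prev ⊥ | push {}
  [4] u=3 | in ⊥ | out 2 | ==
  [5] u=4 | in ⊥ | out 2 | ==

Converged values:
  [0] 2
  [1] 2
  [2] 3
  [3] 2
  [4] 2

3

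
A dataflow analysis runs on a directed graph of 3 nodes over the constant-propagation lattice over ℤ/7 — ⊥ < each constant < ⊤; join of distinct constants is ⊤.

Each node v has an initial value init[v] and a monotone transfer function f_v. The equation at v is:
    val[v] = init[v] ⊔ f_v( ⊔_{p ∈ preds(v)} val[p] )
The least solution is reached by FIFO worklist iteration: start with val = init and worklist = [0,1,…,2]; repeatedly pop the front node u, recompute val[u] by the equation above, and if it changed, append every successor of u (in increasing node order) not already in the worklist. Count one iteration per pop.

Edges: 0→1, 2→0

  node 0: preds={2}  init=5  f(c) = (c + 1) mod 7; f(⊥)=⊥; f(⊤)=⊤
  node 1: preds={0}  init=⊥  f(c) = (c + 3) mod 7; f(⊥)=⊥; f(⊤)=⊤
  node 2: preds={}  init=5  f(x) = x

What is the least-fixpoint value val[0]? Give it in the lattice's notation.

⊤

Trace (3 dequeues):
  [1] u=0 | in 5 | out ⊤ | prev 5 | push {}
  [2] u=1 | in ⊤ | out ⊤ | prev ⊥ | push {}
  [3] u=2 | in ⊥ | out 5 | ==

Converged values:
  [0] ⊤
  [1] ⊤
  [2] 5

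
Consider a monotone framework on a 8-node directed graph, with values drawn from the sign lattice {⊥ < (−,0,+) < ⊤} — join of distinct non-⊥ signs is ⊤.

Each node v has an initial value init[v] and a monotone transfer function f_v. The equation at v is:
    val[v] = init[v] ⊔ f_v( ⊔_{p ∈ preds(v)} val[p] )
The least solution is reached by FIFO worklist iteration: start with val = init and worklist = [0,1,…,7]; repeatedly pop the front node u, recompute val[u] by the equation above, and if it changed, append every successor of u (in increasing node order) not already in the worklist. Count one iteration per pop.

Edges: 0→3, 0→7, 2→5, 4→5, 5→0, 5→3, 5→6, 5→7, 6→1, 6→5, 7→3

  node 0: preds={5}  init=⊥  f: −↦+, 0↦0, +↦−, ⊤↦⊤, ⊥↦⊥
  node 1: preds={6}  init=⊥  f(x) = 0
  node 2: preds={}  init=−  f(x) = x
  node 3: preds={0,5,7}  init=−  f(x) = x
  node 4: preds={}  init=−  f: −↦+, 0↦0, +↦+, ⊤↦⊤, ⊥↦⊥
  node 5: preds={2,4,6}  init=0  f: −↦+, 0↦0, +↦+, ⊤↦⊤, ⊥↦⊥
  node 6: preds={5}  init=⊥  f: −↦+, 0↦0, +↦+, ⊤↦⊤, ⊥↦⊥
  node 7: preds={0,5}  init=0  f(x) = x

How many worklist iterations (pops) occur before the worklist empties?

13

Worklist (13 pops):
  #1 pop 0: in=0 → 0 (was ⊥); enqueue []
  #2 pop 1: in=⊥ → 0 (was ⊥); enqueue []
  #3 pop 2: in=⊥ → − (no change)
  #4 pop 3: in=0 → ⊤ (was −); enqueue []
  #5 pop 4: in=⊥ → − (no change)
  #6 pop 5: in=− → ⊤ (was 0); enqueue [0,3]
  #7 pop 6: in=⊤ → ⊤ (was ⊥); enqueue [1,5]
  #8 pop 7: in=⊤ → ⊤ (was 0); enqueue []
  #9 pop 0: in=⊤ → ⊤ (was 0); enqueue [7]
  #10 pop 3: in=⊤ → ⊤ (no change)
  #11 pop 1: in=⊤ → 0 (no change)
  #12 pop 5: in=⊤ → ⊤ (no change)
  #13 pop 7: in=⊤ → ⊤ (no change)

Fixpoint:
  val[0] = ⊤
  val[1] = 0
  val[2] = −
  val[3] = ⊤
  val[4] = −
  val[5] = ⊤
  val[6] = ⊤
  val[7] = ⊤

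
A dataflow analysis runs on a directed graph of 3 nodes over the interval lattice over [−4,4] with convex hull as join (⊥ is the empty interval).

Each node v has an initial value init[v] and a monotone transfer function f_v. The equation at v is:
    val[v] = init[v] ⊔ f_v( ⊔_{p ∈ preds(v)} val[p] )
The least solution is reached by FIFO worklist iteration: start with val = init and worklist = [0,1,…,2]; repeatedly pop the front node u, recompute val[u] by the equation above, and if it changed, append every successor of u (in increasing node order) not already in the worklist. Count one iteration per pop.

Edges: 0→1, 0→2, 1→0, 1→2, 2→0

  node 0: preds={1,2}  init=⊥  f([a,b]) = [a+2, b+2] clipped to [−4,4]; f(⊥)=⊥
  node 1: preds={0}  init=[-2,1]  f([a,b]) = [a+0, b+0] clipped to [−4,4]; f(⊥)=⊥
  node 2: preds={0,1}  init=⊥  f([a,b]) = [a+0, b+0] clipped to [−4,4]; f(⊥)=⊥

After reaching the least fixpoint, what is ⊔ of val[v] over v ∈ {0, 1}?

[-2,4]

Worklist (7 pops):
  #1 pop 0: in=[-2,1] → [0,3] (was ⊥); enqueue []
  #2 pop 1: in=[0,3] → [-2,3] (was [-2,1]); enqueue [0]
  #3 pop 2: in=[-2,3] → [-2,3] (was ⊥); enqueue []
  #4 pop 0: in=[-2,3] → [0,4] (was [0,3]); enqueue [1,2]
  #5 pop 1: in=[0,4] → [-2,4] (was [-2,3]); enqueue [0]
  #6 pop 2: in=[-2,4] → [-2,4] (was [-2,3]); enqueue []
  #7 pop 0: in=[-2,4] → [0,4] (no change)

Fixpoint:
  val[0] = [0,4]
  val[1] = [-2,4]
  val[2] = [-2,4]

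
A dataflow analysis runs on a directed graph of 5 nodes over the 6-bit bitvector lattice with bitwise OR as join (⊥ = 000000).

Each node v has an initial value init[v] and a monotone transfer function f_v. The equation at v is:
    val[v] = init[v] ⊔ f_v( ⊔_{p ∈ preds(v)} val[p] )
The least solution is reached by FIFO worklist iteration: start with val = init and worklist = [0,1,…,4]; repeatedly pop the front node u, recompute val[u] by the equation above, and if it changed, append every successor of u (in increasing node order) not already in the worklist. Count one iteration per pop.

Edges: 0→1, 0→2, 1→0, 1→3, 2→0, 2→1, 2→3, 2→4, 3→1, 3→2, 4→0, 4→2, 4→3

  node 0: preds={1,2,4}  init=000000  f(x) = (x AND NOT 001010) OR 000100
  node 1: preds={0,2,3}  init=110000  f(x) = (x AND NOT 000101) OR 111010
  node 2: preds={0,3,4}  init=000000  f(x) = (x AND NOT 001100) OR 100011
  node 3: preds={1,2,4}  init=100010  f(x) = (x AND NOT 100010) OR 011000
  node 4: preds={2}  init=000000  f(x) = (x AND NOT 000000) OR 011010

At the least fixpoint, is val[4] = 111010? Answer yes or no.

Trace (9 dequeues):
  [1] u=0 | in 110000 | out 110100 | prev 000000 | push {}
  [2] u=1 | in 110110 | out 111010 | prev 110000 | push {0}
  [3] u=2 | in 110110 | out 110011 | prev 000000 | push {1}
  [4] u=3 | in 111011 | out 111011 | prev 100010 | push {2}
  [5] u=4 | in 110011 | out 111011 | prev 000000 | push {3}
  [6] u=0 | in 111011 | out 110101 | prev 110100 | push {}
  [7] u=1 | in 111111 | out 111010 | ==
  [8] u=2 | in 111111 | out 110011 | ==
  [9] u=3 | in 111011 | out 111011 | ==

Converged values:
  [0] 110101
  [1] 111010
  [2] 110011
  [3] 111011
  [4] 111011

no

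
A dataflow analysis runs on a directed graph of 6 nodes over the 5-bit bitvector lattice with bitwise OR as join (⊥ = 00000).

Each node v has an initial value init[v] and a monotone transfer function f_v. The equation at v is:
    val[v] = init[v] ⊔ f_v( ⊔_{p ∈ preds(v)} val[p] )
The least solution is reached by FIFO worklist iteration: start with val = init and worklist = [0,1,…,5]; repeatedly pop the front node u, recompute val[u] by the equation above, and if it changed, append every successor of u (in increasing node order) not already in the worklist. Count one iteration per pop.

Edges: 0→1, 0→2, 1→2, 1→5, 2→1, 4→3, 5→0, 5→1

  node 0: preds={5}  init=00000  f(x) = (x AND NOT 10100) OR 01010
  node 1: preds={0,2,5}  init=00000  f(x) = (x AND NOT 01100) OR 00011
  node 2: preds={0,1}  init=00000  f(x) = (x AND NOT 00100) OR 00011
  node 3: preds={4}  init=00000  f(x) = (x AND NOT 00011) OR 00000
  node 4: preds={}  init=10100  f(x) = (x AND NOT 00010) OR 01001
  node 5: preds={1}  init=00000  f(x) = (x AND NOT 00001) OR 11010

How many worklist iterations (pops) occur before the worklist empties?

12

Trace (12 dequeues):
  [1] u=0 | in 00000 | out 01010 | prev 00000 | push {}
  [2] u=1 | in 01010 | out 00011 | prev 00000 | push {}
  [3] u=2 | in 01011 | out 01011 | prev 00000 | push {1}
  [4] u=3 | in 10100 | out 10100 | prev 00000 | push {}
  [5] u=4 | in 00000 | out 11101 | prev 10100 | push {3}
  [6] u=5 | in 00011 | out 11010 | prev 00000 | push {0}
  [7] u=1 | in 11011 | out 10011 | prev 00011 | push {2,5}
  [8] u=3 | in 11101 | out 11100 | prev 10100 | push {}
  [9] u=0 | in 11010 | out 01010 | ==
  [10] u=2 | in 11011 | out 11011 | prev 01011 | push {1}
  [11] u=5 | in 10011 | out 11010 | ==
  [12] u=1 | in 11011 | out 10011 | ==

Converged values:
  [0] 01010
  [1] 10011
  [2] 11011
  [3] 11100
  [4] 11101
  [5] 11010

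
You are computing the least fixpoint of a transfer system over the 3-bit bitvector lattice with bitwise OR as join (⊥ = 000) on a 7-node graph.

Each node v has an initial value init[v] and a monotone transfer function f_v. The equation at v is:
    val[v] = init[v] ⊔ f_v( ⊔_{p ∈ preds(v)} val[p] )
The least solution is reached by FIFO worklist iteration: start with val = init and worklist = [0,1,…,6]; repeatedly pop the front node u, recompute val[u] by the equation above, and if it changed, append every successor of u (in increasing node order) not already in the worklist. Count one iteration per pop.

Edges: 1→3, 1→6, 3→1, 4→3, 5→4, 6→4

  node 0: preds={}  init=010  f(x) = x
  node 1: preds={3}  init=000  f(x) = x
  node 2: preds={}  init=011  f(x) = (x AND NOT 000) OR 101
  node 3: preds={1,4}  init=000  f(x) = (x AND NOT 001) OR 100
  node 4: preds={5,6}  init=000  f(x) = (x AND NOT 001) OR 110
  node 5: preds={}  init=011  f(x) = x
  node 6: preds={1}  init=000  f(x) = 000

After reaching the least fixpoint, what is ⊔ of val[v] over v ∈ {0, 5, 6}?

011

Worklist (13 pops):
  #1 pop 0: in=000 → 010 (no change)
  #2 pop 1: in=000 → 000 (no change)
  #3 pop 2: in=000 → 111 (was 011); enqueue []
  #4 pop 3: in=000 → 100 (was 000); enqueue [1]
  #5 pop 4: in=011 → 110 (was 000); enqueue [3]
  #6 pop 5: in=000 → 011 (no change)
  #7 pop 6: in=000 → 000 (no change)
  #8 pop 1: in=100 → 100 (was 000); enqueue [6]
  #9 pop 3: in=110 → 110 (was 100); enqueue [1]
  #10 pop 6: in=100 → 000 (no change)
  #11 pop 1: in=110 → 110 (was 100); enqueue [3,6]
  #12 pop 3: in=110 → 110 (no change)
  #13 pop 6: in=110 → 000 (no change)

Fixpoint:
  val[0] = 010
  val[1] = 110
  val[2] = 111
  val[3] = 110
  val[4] = 110
  val[5] = 011
  val[6] = 000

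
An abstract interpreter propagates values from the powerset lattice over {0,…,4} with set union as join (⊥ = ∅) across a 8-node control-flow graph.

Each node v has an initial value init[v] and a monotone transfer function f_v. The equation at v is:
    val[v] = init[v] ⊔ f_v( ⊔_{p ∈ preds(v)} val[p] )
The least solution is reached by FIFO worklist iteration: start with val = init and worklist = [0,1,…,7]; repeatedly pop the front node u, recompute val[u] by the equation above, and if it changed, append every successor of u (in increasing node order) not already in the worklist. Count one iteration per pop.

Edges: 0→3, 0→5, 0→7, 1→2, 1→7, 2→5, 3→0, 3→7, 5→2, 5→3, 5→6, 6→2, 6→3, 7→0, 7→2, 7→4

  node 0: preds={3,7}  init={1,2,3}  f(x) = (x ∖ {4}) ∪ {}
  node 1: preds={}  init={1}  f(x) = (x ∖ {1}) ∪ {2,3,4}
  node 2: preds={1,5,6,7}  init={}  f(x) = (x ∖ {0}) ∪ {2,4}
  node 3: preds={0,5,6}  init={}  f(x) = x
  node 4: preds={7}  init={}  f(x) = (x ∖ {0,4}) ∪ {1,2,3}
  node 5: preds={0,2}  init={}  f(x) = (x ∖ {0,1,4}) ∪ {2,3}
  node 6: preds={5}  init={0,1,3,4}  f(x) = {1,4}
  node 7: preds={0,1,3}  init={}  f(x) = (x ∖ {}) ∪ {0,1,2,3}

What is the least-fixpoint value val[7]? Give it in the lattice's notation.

Iteration log — 14 steps:
  step 1. node 0  ⊔preds={}  new={1,2,3}  stable
  step 2. node 1  ⊔preds={}  new={1,2,3,4}  old={1}  +wl: 
  step 3. node 2  ⊔preds={0,1,2,3,4}  new={1,2,3,4}  old={}  +wl: 
  step 4. node 3  ⊔preds={0,1,2,3,4}  new={0,1,2,3,4}  old={}  +wl: 0
  step 5. node 4  ⊔preds={}  new={1,2,3}  old={}  +wl: 
  step 6. node 5  ⊔preds={1,2,3,4}  new={2,3}  old={}  +wl: 2,3
  step 7. node 6  ⊔preds={2,3}  new={0,1,3,4}  stable
  step 8. node 7  ⊔preds={0,1,2,3,4}  new={0,1,2,3,4}  old={}  +wl: 4
  step 9. node 0  ⊔preds={0,1,2,3,4}  new={0,1,2,3}  old={1,2,3}  +wl: 5,7
  step 10. node 2  ⊔preds={0,1,2,3,4}  new={1,2,3,4}  stable
  step 11. node 3  ⊔preds={0,1,2,3,4}  new={0,1,2,3,4}  stable
  step 12. node 4  ⊔preds={0,1,2,3,4}  new={1,2,3}  stable
  step 13. node 5  ⊔preds={0,1,2,3,4}  new={2,3}  stable
  step 14. node 7  ⊔preds={0,1,2,3,4}  new={0,1,2,3,4}  stable

Least fixpoint reached:
  node 0: {0,1,2,3}
  node 1: {1,2,3,4}
  node 2: {1,2,3,4}
  node 3: {0,1,2,3,4}
  node 4: {1,2,3}
  node 5: {2,3}
  node 6: {0,1,3,4}
  node 7: {0,1,2,3,4}

{0,1,2,3,4}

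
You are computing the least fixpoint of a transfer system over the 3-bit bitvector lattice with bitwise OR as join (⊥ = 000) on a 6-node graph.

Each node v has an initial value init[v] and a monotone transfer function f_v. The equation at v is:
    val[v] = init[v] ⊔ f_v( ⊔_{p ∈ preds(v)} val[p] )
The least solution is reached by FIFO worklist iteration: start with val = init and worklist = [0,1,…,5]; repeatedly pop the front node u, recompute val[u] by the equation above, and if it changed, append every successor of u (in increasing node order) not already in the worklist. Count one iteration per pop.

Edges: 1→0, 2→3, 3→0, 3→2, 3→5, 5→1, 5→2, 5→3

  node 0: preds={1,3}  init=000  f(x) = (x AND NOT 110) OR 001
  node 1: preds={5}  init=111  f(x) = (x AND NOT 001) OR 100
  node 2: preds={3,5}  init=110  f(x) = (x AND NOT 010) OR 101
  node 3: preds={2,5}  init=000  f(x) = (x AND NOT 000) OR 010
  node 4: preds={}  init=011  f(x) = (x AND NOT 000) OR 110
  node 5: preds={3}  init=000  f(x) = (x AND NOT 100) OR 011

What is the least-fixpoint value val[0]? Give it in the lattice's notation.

001

Trace (10 dequeues):
  [1] u=0 | in 111 | out 001 | prev 000 | push {}
  [2] u=1 | in 000 | out 111 | ==
  [3] u=2 | in 000 | out 111 | prev 110 | push {}
  [4] u=3 | in 111 | out 111 | prev 000 | push {0,2}
  [5] u=4 | in 000 | out 111 | prev 011 | push {}
  [6] u=5 | in 111 | out 011 | prev 000 | push {1,3}
  [7] u=0 | in 111 | out 001 | ==
  [8] u=2 | in 111 | out 111 | ==
  [9] u=1 | in 011 | out 111 | ==
  [10] u=3 | in 111 | out 111 | ==

Converged values:
  [0] 001
  [1] 111
  [2] 111
  [3] 111
  [4] 111
  [5] 011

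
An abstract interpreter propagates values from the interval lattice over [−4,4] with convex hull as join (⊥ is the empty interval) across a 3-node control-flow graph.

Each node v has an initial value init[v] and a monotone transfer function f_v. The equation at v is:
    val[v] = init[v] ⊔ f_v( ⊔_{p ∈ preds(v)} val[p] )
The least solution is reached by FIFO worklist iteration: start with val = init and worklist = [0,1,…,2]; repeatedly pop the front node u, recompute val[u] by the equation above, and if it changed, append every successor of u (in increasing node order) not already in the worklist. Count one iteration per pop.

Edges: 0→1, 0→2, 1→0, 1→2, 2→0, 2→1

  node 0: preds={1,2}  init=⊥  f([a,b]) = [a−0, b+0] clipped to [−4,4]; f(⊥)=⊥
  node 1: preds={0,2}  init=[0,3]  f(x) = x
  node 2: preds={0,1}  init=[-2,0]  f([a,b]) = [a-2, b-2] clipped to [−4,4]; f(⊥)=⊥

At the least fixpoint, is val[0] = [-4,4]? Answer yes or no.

no

Iteration log — 7 steps:
  step 1. node 0  ⊔preds=[-2,3]  new=[-2,3]  old=⊥  +wl: 
  step 2. node 1  ⊔preds=[-2,3]  new=[-2,3]  old=[0,3]  +wl: 0
  step 3. node 2  ⊔preds=[-2,3]  new=[-4,1]  old=[-2,0]  +wl: 1
  step 4. node 0  ⊔preds=[-4,3]  new=[-4,3]  old=[-2,3]  +wl: 2
  step 5. node 1  ⊔preds=[-4,3]  new=[-4,3]  old=[-2,3]  +wl: 0
  step 6. node 2  ⊔preds=[-4,3]  new=[-4,1]  stable
  step 7. node 0  ⊔preds=[-4,3]  new=[-4,3]  stable

Least fixpoint reached:
  node 0: [-4,3]
  node 1: [-4,3]
  node 2: [-4,1]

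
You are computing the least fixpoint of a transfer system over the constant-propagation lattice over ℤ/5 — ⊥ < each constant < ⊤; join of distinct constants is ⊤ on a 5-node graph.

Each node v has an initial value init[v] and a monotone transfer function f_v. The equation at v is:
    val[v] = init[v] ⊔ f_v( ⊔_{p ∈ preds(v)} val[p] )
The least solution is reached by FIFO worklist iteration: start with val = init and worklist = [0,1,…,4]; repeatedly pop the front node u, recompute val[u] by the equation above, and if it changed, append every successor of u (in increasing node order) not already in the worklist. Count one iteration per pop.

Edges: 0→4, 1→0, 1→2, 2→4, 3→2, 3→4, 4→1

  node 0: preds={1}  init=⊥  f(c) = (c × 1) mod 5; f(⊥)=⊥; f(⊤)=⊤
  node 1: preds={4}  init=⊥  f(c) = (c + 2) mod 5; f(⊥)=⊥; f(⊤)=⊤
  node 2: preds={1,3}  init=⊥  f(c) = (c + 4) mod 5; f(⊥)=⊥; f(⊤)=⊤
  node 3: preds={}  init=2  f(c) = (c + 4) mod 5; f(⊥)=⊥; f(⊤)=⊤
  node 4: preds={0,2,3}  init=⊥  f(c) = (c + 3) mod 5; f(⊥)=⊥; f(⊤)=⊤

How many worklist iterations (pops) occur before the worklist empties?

Worklist (9 pops):
  #1 pop 0: in=⊥ → ⊥ (no change)
  #2 pop 1: in=⊥ → ⊥ (no change)
  #3 pop 2: in=2 → 1 (was ⊥); enqueue []
  #4 pop 3: in=⊥ → 2 (no change)
  #5 pop 4: in=⊤ → ⊤ (was ⊥); enqueue [1]
  #6 pop 1: in=⊤ → ⊤ (was ⊥); enqueue [0,2]
  #7 pop 0: in=⊤ → ⊤ (was ⊥); enqueue [4]
  #8 pop 2: in=⊤ → ⊤ (was 1); enqueue []
  #9 pop 4: in=⊤ → ⊤ (no change)

Fixpoint:
  val[0] = ⊤
  val[1] = ⊤
  val[2] = ⊤
  val[3] = 2
  val[4] = ⊤

9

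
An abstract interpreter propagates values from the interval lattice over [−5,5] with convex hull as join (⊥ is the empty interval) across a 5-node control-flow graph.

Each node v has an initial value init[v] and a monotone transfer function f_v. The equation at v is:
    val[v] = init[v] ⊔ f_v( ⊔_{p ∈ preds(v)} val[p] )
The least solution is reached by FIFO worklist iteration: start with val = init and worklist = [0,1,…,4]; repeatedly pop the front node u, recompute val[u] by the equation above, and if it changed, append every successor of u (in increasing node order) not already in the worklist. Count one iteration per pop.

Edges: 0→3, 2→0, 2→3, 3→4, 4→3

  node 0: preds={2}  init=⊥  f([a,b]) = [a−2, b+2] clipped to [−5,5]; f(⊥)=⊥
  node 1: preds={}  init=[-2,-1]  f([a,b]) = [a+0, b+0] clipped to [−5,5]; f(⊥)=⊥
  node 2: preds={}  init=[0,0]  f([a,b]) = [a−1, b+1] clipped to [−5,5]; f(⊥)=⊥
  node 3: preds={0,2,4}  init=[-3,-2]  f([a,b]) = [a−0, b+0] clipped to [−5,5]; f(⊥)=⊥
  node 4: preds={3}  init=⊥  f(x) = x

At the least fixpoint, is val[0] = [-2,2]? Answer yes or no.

Worklist (6 pops):
  #1 pop 0: in=[0,0] → [-2,2] (was ⊥); enqueue []
  #2 pop 1: in=⊥ → [-2,-1] (no change)
  #3 pop 2: in=⊥ → [0,0] (no change)
  #4 pop 3: in=[-2,2] → [-3,2] (was [-3,-2]); enqueue []
  #5 pop 4: in=[-3,2] → [-3,2] (was ⊥); enqueue [3]
  #6 pop 3: in=[-3,2] → [-3,2] (no change)

Fixpoint:
  val[0] = [-2,2]
  val[1] = [-2,-1]
  val[2] = [0,0]
  val[3] = [-3,2]
  val[4] = [-3,2]

yes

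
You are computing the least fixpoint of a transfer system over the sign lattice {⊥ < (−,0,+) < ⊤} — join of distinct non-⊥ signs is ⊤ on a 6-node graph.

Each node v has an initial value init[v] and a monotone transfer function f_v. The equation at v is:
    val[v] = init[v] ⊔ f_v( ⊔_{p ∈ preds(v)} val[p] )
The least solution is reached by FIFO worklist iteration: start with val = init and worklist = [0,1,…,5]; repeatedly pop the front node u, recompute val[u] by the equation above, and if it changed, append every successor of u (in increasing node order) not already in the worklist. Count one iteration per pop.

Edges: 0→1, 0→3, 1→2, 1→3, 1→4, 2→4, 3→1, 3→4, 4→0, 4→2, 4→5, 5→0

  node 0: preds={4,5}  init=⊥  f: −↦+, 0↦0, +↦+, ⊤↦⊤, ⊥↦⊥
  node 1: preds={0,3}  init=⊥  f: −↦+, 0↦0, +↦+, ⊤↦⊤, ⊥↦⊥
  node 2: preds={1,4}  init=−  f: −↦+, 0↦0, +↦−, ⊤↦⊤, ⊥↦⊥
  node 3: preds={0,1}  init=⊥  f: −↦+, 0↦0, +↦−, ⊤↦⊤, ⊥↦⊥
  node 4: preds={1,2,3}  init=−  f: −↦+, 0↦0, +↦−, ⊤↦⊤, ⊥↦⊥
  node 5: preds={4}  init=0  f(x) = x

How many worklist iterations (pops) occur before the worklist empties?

Trace (9 dequeues):
  [1] u=0 | in ⊤ | out ⊤ | prev ⊥ | push {}
  [2] u=1 | in ⊤ | out ⊤ | prev ⊥ | push {}
  [3] u=2 | in ⊤ | out ⊤ | prev − | push {}
  [4] u=3 | in ⊤ | out ⊤ | prev ⊥ | push {1}
  [5] u=4 | in ⊤ | out ⊤ | prev − | push {0,2}
  [6] u=5 | in ⊤ | out ⊤ | prev 0 | push {}
  [7] u=1 | in ⊤ | out ⊤ | ==
  [8] u=0 | in ⊤ | out ⊤ | ==
  [9] u=2 | in ⊤ | out ⊤ | ==

Converged values:
  [0] ⊤
  [1] ⊤
  [2] ⊤
  [3] ⊤
  [4] ⊤
  [5] ⊤

9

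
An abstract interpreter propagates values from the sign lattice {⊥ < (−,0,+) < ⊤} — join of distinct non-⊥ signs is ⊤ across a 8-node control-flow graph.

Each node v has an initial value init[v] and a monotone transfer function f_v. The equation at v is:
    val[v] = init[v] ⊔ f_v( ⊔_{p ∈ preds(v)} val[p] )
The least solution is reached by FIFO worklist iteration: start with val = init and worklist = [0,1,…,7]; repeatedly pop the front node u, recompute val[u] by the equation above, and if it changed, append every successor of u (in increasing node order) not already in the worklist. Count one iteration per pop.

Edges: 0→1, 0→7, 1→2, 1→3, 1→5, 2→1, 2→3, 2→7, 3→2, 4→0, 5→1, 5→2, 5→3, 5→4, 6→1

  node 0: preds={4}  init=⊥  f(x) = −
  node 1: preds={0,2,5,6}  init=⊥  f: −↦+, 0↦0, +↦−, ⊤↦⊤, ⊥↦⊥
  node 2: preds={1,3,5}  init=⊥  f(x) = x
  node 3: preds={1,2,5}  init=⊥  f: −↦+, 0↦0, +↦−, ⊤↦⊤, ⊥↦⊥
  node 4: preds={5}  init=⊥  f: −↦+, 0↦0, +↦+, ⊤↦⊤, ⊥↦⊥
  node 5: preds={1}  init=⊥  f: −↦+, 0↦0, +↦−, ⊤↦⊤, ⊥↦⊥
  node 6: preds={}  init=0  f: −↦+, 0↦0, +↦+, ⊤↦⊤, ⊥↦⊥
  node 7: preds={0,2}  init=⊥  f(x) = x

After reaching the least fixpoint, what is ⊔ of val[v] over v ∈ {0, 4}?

Worklist (13 pops):
  #1 pop 0: in=⊥ → − (was ⊥); enqueue []
  #2 pop 1: in=⊤ → ⊤ (was ⊥); enqueue []
  #3 pop 2: in=⊤ → ⊤ (was ⊥); enqueue [1]
  #4 pop 3: in=⊤ → ⊤ (was ⊥); enqueue [2]
  #5 pop 4: in=⊥ → ⊥ (no change)
  #6 pop 5: in=⊤ → ⊤ (was ⊥); enqueue [3,4]
  #7 pop 6: in=⊥ → 0 (no change)
  #8 pop 7: in=⊤ → ⊤ (was ⊥); enqueue []
  #9 pop 1: in=⊤ → ⊤ (no change)
  #10 pop 2: in=⊤ → ⊤ (no change)
  #11 pop 3: in=⊤ → ⊤ (no change)
  #12 pop 4: in=⊤ → ⊤ (was ⊥); enqueue [0]
  #13 pop 0: in=⊤ → − (no change)

Fixpoint:
  val[0] = −
  val[1] = ⊤
  val[2] = ⊤
  val[3] = ⊤
  val[4] = ⊤
  val[5] = ⊤
  val[6] = 0
  val[7] = ⊤

⊤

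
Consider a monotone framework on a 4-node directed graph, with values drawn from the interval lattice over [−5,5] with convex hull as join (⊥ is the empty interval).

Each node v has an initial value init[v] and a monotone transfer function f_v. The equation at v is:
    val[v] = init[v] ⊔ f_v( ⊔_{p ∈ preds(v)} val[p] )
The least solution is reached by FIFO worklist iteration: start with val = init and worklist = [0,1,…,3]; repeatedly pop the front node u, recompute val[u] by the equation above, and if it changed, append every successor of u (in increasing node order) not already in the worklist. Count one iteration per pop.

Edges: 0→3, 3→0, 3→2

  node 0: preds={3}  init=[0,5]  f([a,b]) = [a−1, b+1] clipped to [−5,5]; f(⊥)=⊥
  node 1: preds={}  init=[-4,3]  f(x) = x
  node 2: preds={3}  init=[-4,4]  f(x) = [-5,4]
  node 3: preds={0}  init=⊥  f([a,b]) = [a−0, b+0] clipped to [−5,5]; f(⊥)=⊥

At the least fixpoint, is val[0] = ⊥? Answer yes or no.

no

Iteration log — 21 steps:
  step 1. node 0  ⊔preds=⊥  new=[0,5]  stable
  step 2. node 1  ⊔preds=⊥  new=[-4,3]  stable
  step 3. node 2  ⊔preds=⊥  new=[-5,4]  old=[-4,4]  +wl: 
  step 4. node 3  ⊔preds=[0,5]  new=[0,5]  old=⊥  +wl: 0,2
  step 5. node 0  ⊔preds=[0,5]  new=[-1,5]  old=[0,5]  +wl: 3
  step 6. node 2  ⊔preds=[0,5]  new=[-5,4]  stable
  step 7. node 3  ⊔preds=[-1,5]  new=[-1,5]  old=[0,5]  +wl: 0,2
  step 8. node 0  ⊔preds=[-1,5]  new=[-2,5]  old=[-1,5]  +wl: 3
  step 9. node 2  ⊔preds=[-1,5]  new=[-5,4]  stable
  step 10. node 3  ⊔preds=[-2,5]  new=[-2,5]  old=[-1,5]  +wl: 0,2
  step 11. node 0  ⊔preds=[-2,5]  new=[-3,5]  old=[-2,5]  +wl: 3
  step 12. node 2  ⊔preds=[-2,5]  new=[-5,4]  stable
  step 13. node 3  ⊔preds=[-3,5]  new=[-3,5]  old=[-2,5]  +wl: 0,2
  step 14. node 0  ⊔preds=[-3,5]  new=[-4,5]  old=[-3,5]  +wl: 3
  step 15. node 2  ⊔preds=[-3,5]  new=[-5,4]  stable
  step 16. node 3  ⊔preds=[-4,5]  new=[-4,5]  old=[-3,5]  +wl: 0,2
  step 17. node 0  ⊔preds=[-4,5]  new=[-5,5]  old=[-4,5]  +wl: 3
  step 18. node 2  ⊔preds=[-4,5]  new=[-5,4]  stable
  step 19. node 3  ⊔preds=[-5,5]  new=[-5,5]  old=[-4,5]  +wl: 0,2
  step 20. node 0  ⊔preds=[-5,5]  new=[-5,5]  stable
  step 21. node 2  ⊔preds=[-5,5]  new=[-5,4]  stable

Least fixpoint reached:
  node 0: [-5,5]
  node 1: [-4,3]
  node 2: [-5,4]
  node 3: [-5,5]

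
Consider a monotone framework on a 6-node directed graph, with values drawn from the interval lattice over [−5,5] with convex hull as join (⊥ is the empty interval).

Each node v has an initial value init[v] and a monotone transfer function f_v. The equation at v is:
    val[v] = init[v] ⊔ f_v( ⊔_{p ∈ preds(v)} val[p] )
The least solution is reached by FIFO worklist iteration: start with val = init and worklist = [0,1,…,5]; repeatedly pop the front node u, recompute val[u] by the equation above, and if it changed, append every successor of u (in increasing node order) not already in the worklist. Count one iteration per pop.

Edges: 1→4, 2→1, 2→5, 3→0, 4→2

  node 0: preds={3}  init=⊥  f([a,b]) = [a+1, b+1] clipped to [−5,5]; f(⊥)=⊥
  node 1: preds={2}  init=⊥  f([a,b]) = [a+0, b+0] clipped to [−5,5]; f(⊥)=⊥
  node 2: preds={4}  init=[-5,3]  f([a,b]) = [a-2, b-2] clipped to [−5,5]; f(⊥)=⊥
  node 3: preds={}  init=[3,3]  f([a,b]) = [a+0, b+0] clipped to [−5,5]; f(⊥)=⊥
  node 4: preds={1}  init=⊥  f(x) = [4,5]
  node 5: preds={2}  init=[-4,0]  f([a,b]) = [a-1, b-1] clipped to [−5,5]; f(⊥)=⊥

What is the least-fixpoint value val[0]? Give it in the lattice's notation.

[4,4]

Trace (7 dequeues):
  [1] u=0 | in [3,3] | out [4,4] | prev ⊥ | push {}
  [2] u=1 | in [-5,3] | out [-5,3] | prev ⊥ | push {}
  [3] u=2 | in ⊥ | out [-5,3] | ==
  [4] u=3 | in ⊥ | out [3,3] | ==
  [5] u=4 | in [-5,3] | out [4,5] | prev ⊥ | push {2}
  [6] u=5 | in [-5,3] | out [-5,2] | prev [-4,0] | push {}
  [7] u=2 | in [4,5] | out [-5,3] | ==

Converged values:
  [0] [4,4]
  [1] [-5,3]
  [2] [-5,3]
  [3] [3,3]
  [4] [4,5]
  [5] [-5,2]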